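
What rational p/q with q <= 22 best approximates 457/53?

Expand x = 457/53 as a continued fraction with the Euclidean algorithm:
  457 = 8*53 + 33, so a_0 = 8.
  53 = 1*33 + 20, so a_1 = 1.
  33 = 1*20 + 13, so a_2 = 1.
  20 = 1*13 + 7, so a_3 = 1.
  13 = 1*7 + 6, so a_4 = 1.
  7 = 1*6 + 1, so a_5 = 1.
  6 = 6*1 + 0, so a_6 = 6.
so x = [8; 1, 1, 1, 1, 1, 6].
Convergents (p_i = a_i*p_{i-1} + p_{i-2}, q_i = a_i*q_{i-1} + q_{i-2} with p_{-2}=0, p_{-1}=1, q_{-2}=1, q_{-1}=0), until the denominator exceeds 22:
  i=0: a_0=8, p_0 = 8*1 + 0 = 8, q_0 = 8*0 + 1 = 1.
  i=1: a_1=1, p_1 = 1*8 + 1 = 9, q_1 = 1*1 + 0 = 1.
  i=2: a_2=1, p_2 = 1*9 + 8 = 17, q_2 = 1*1 + 1 = 2.
  i=3: a_3=1, p_3 = 1*17 + 9 = 26, q_3 = 1*2 + 1 = 3.
  i=4: a_4=1, p_4 = 1*26 + 17 = 43, q_4 = 1*3 + 2 = 5.
  i=5: a_5=1, p_5 = 1*43 + 26 = 69, q_5 = 1*5 + 3 = 8.
  i=6: a_6=6, p_6 = 6*69 + 43 = 457, q_6 = 6*8 + 5 = 53.
q_6 = 53 > 22, so the last convergent with denominator <= 22 is p_5/q_5 = 69/8.
The closest fraction with denominator <= 22 is either p_5/q_5 or the intermediate fraction (k*p_5 + p_4)/(k*q_5 + q_4) with the largest k >= 1 whose denominator stays <= 22; these approach x as k grows, and every other convergent or intermediate fraction in range is farther away.
Largest k: floor((22 - q_4)/q_5) = floor((22 - 5)/8) = 2.
That gives (2*69 + 43)/(2*8 + 5) = 181/21.
Compare the errors: |x - 69/8| = |457*8 - 69*53|/(53*8) = 1/424, and |x - 181/21| = |457*21 - 181*53|/(53*21) = 4/1113.
Cross-multiplying, 1*1113 = 1113 < 1696 = 4*424, so 1/424 is smaller: the convergent 69/8 is closer to x than 181/21.

69/8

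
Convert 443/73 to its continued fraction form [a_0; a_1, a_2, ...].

[6; 14, 1, 1, 2]

Run the Euclidean algorithm on 443 and 73; the successive quotients are the partial quotients a_0, a_1, ... (each step inverts the fractional part left over by the previous one):
  443 = 6*73 + 5, so a_0 = 6.
  73 = 14*5 + 3, so a_1 = 14.
  5 = 1*3 + 2, so a_2 = 1.
  3 = 1*2 + 1, so a_3 = 1.
  2 = 2*1 + 0, so a_4 = 2.
The remainder reaches 0 after 5 divisions, so the expansion has 5 partial quotients, read off in order.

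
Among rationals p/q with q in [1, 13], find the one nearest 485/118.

Expand x = 485/118 as a continued fraction with the Euclidean algorithm:
  485 = 4*118 + 13, so a_0 = 4.
  118 = 9*13 + 1, so a_1 = 9.
  13 = 13*1 + 0, so a_2 = 13.
so x = [4; 9, 13].
Convergents (p_i = a_i*p_{i-1} + p_{i-2}, q_i = a_i*q_{i-1} + q_{i-2} with p_{-2}=0, p_{-1}=1, q_{-2}=1, q_{-1}=0), until the denominator exceeds 13:
  i=0: a_0=4, p_0 = 4*1 + 0 = 4, q_0 = 4*0 + 1 = 1.
  i=1: a_1=9, p_1 = 9*4 + 1 = 37, q_1 = 9*1 + 0 = 9.
  i=2: a_2=13, p_2 = 13*37 + 4 = 485, q_2 = 13*9 + 1 = 118.
q_2 = 118 > 13, so the last convergent with denominator <= 13 is p_1/q_1 = 37/9.
The closest fraction with denominator <= 13 is either p_1/q_1 or the intermediate fraction (k*p_1 + p_0)/(k*q_1 + q_0) with the largest k >= 1 whose denominator stays <= 13; these approach x as k grows, and every other convergent or intermediate fraction in range is farther away.
Largest k: floor((13 - q_0)/q_1) = floor((13 - 1)/9) = 1.
That gives (1*37 + 4)/(1*9 + 1) = 41/10.
Compare the errors: |x - 37/9| = |485*9 - 37*118|/(118*9) = 1/1062, and |x - 41/10| = |485*10 - 41*118|/(118*10) = 12/1180.
Cross-multiplying, 1*1180 = 1180 < 12744 = 12*1062, so 1/1062 is smaller: the convergent 37/9 is closer to x than 41/10.

37/9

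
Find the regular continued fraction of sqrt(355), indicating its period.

Write x_i = (sqrt(355) + m_i)/d_i with (m_0, d_0) = (0, 1). a_0 = floor(sqrt(355)) = 18, since 18^2 = 324 <= 355 < 361 = 19^2.
Iterate m_{i+1} = d_i*a_i - m_i, d_{i+1} = (355 - m_{i+1}^2)/d_i, a_{i+1} = floor((a_0 + m_{i+1})/d_{i+1}):
  m_1 = 1*18 - 0 = 18, d_1 = (355 - 18^2)/1 = 31/1 = 31, a_1 = floor((18 + 18)/31) = 1.
  m_2 = 31*1 - 18 = 13, d_2 = (355 - 13^2)/31 = 186/31 = 6, a_2 = floor((18 + 13)/6) = 5.
  m_3 = 6*5 - 13 = 17, d_3 = (355 - 17^2)/6 = 66/6 = 11, a_3 = floor((18 + 17)/11) = 3.
  m_4 = 11*3 - 17 = 16, d_4 = (355 - 16^2)/11 = 99/11 = 9, a_4 = floor((18 + 16)/9) = 3.
  m_5 = 9*3 - 16 = 11, d_5 = (355 - 11^2)/9 = 234/9 = 26, a_5 = floor((18 + 11)/26) = 1.
  m_6 = 26*1 - 11 = 15, d_6 = (355 - 15^2)/26 = 130/26 = 5, a_6 = floor((18 + 15)/5) = 6.
  m_7 = 5*6 - 15 = 15, d_7 = (355 - 15^2)/5 = 130/5 = 26, a_7 = floor((18 + 15)/26) = 1.
  m_8 = 26*1 - 15 = 11, d_8 = (355 - 11^2)/26 = 234/26 = 9, a_8 = floor((18 + 11)/9) = 3.
  m_9 = 9*3 - 11 = 16, d_9 = (355 - 16^2)/9 = 99/9 = 11, a_9 = floor((18 + 16)/11) = 3.
  m_10 = 11*3 - 16 = 17, d_10 = (355 - 17^2)/11 = 66/11 = 6, a_10 = floor((18 + 17)/6) = 5.
  m_11 = 6*5 - 17 = 13, d_11 = (355 - 13^2)/6 = 186/6 = 31, a_11 = floor((18 + 13)/31) = 1.
  m_12 = 31*1 - 13 = 18, d_12 = (355 - 18^2)/31 = 31/31 = 1, a_12 = floor((18 + 18)/1) = 36.
  m_13 = 1*36 - 18 = 18, d_13 = (355 - 18^2)/1 = 31/1 = 31: (m_13, d_13) = (m_1, d_1) = (18, 31), so from here the quotients repeat a_1, ..., a_12; the period length is 12.
Hence the expansion of sqrt(355) is a_0 = 18 followed by the repeating block 1, 5, 3, 3, 1, 6, 1, 3, 3, 5, 1, 36 (period 12).

[18; (1, 5, 3, 3, 1, 6, 1, 3, 3, 5, 1, 36)]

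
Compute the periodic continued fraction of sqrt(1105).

Write x_i = (sqrt(1105) + m_i)/d_i with (m_0, d_0) = (0, 1). a_0 = floor(sqrt(1105)) = 33, since 33^2 = 1089 <= 1105 < 1156 = 34^2.
Iterate m_{i+1} = d_i*a_i - m_i, d_{i+1} = (1105 - m_{i+1}^2)/d_i, a_{i+1} = floor((a_0 + m_{i+1})/d_{i+1}):
  m_1 = 1*33 - 0 = 33, d_1 = (1105 - 33^2)/1 = 16/1 = 16, a_1 = floor((33 + 33)/16) = 4.
  m_2 = 16*4 - 33 = 31, d_2 = (1105 - 31^2)/16 = 144/16 = 9, a_2 = floor((33 + 31)/9) = 7.
  m_3 = 9*7 - 31 = 32, d_3 = (1105 - 32^2)/9 = 81/9 = 9, a_3 = floor((33 + 32)/9) = 7.
  m_4 = 9*7 - 32 = 31, d_4 = (1105 - 31^2)/9 = 144/9 = 16, a_4 = floor((33 + 31)/16) = 4.
  m_5 = 16*4 - 31 = 33, d_5 = (1105 - 33^2)/16 = 16/16 = 1, a_5 = floor((33 + 33)/1) = 66.
  m_6 = 1*66 - 33 = 33, d_6 = (1105 - 33^2)/1 = 16/1 = 16: (m_6, d_6) = (m_1, d_1) = (33, 16), so from here the quotients repeat a_1, ..., a_5; the period length is 5.
Hence the expansion of sqrt(1105) is a_0 = 33 followed by the repeating block 4, 7, 7, 4, 66 (period 5).

[33; (4, 7, 7, 4, 66)]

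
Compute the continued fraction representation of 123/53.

[2; 3, 8, 2]

Run the Euclidean algorithm on 123 and 53; the successive quotients are the partial quotients a_0, a_1, ... (each step inverts the fractional part left over by the previous one):
  123 = 2*53 + 17, so a_0 = 2.
  53 = 3*17 + 2, so a_1 = 3.
  17 = 8*2 + 1, so a_2 = 8.
  2 = 2*1 + 0, so a_3 = 2.
The remainder reaches 0 after 4 divisions, so the expansion has 4 partial quotients, read off in order.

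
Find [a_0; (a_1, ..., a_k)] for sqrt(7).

Write x_i = (sqrt(7) + m_i)/d_i with (m_0, d_0) = (0, 1). a_0 = floor(sqrt(7)) = 2, since 2^2 = 4 <= 7 < 9 = 3^2.
Iterate m_{i+1} = d_i*a_i - m_i, d_{i+1} = (7 - m_{i+1}^2)/d_i, a_{i+1} = floor((a_0 + m_{i+1})/d_{i+1}):
  m_1 = 1*2 - 0 = 2, d_1 = (7 - 2^2)/1 = 3/1 = 3, a_1 = floor((2 + 2)/3) = 1.
  m_2 = 3*1 - 2 = 1, d_2 = (7 - 1^2)/3 = 6/3 = 2, a_2 = floor((2 + 1)/2) = 1.
  m_3 = 2*1 - 1 = 1, d_3 = (7 - 1^2)/2 = 6/2 = 3, a_3 = floor((2 + 1)/3) = 1.
  m_4 = 3*1 - 1 = 2, d_4 = (7 - 2^2)/3 = 3/3 = 1, a_4 = floor((2 + 2)/1) = 4.
  m_5 = 1*4 - 2 = 2, d_5 = (7 - 2^2)/1 = 3/1 = 3: (m_5, d_5) = (m_1, d_1) = (2, 3), so from here the quotients repeat a_1, ..., a_4; the period length is 4.
Hence the expansion of sqrt(7) is a_0 = 2 followed by the repeating block 1, 1, 1, 4 (period 4).

[2; (1, 1, 1, 4)]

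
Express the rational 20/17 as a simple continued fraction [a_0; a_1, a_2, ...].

[1; 5, 1, 2]

Run the Euclidean algorithm on 20 and 17; the successive quotients are the partial quotients a_0, a_1, ... (each step inverts the fractional part left over by the previous one):
  20 = 1*17 + 3, so a_0 = 1.
  17 = 5*3 + 2, so a_1 = 5.
  3 = 1*2 + 1, so a_2 = 1.
  2 = 2*1 + 0, so a_3 = 2.
The remainder reaches 0 after 4 divisions, so the expansion has 4 partial quotients, read off in order.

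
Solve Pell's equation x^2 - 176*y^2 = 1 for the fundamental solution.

First expand sqrt(176) as a continued fraction. With x_i = (sqrt(176) + m_i)/d_i and (m_0, d_0) = (0, 1): a_0 = floor(sqrt(176)) = 13, since 13^2 = 169 <= 176 < 196 = 14^2.
Iterate m_{i+1} = d_i*a_i - m_i, d_{i+1} = (176 - m_{i+1}^2)/d_i, a_{i+1} = floor((a_0 + m_{i+1})/d_{i+1}):
  m_1 = 1*13 - 0 = 13, d_1 = (176 - 13^2)/1 = 7/1 = 7, a_1 = floor((13 + 13)/7) = 3.
  m_2 = 7*3 - 13 = 8, d_2 = (176 - 8^2)/7 = 112/7 = 16, a_2 = floor((13 + 8)/16) = 1.
  m_3 = 16*1 - 8 = 8, d_3 = (176 - 8^2)/16 = 112/16 = 7, a_3 = floor((13 + 8)/7) = 3.
  m_4 = 7*3 - 8 = 13, d_4 = (176 - 13^2)/7 = 7/7 = 1, a_4 = floor((13 + 13)/1) = 26.
  m_5 = 1*26 - 13 = 13, d_5 = (176 - 13^2)/1 = 7/1 = 7: (m_5, d_5) = (m_1, d_1) = (13, 7), so from here the quotients repeat a_1, ..., a_4; the period length is 4.
So sqrt(176) = [13; (3, 1, 3, 26)] with period length k = 4.
k is even, so the fundamental solution of x^2 - 176y^2 = 1 is (p_{k-1}, q_{k-1}) = (p_3, q_3); compute convergents through index 3.
Convergents (p_i = a_i*p_{i-1} + p_{i-2}, q_i = a_i*q_{i-1} + q_{i-2} with p_{-2}=0, p_{-1}=1, q_{-2}=1, q_{-1}=0):
  i=0: a_0=13, p_0 = 13*1 + 0 = 13, q_0 = 13*0 + 1 = 1.
  i=1: a_1=3, p_1 = 3*13 + 1 = 40, q_1 = 3*1 + 0 = 3.
  i=2: a_2=1, p_2 = 1*40 + 13 = 53, q_2 = 1*3 + 1 = 4.
  i=3: a_3=3, p_3 = 3*53 + 40 = 199, q_3 = 3*4 + 3 = 15.
Check: 199^2 - 176*15^2 = 39601 - 39600 = 1, so (x, y) = (199, 15) solves the equation, and by the theorem it is the least positive solution.

(x, y) = (199, 15)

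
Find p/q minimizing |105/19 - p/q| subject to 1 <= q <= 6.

Expand x = 105/19 as a continued fraction with the Euclidean algorithm:
  105 = 5*19 + 10, so a_0 = 5.
  19 = 1*10 + 9, so a_1 = 1.
  10 = 1*9 + 1, so a_2 = 1.
  9 = 9*1 + 0, so a_3 = 9.
so x = [5; 1, 1, 9].
Convergents (p_i = a_i*p_{i-1} + p_{i-2}, q_i = a_i*q_{i-1} + q_{i-2} with p_{-2}=0, p_{-1}=1, q_{-2}=1, q_{-1}=0), until the denominator exceeds 6:
  i=0: a_0=5, p_0 = 5*1 + 0 = 5, q_0 = 5*0 + 1 = 1.
  i=1: a_1=1, p_1 = 1*5 + 1 = 6, q_1 = 1*1 + 0 = 1.
  i=2: a_2=1, p_2 = 1*6 + 5 = 11, q_2 = 1*1 + 1 = 2.
  i=3: a_3=9, p_3 = 9*11 + 6 = 105, q_3 = 9*2 + 1 = 19.
q_3 = 19 > 6, so the last convergent with denominator <= 6 is p_2/q_2 = 11/2.
The closest fraction with denominator <= 6 is either p_2/q_2 or the intermediate fraction (k*p_2 + p_1)/(k*q_2 + q_1) with the largest k >= 1 whose denominator stays <= 6; these approach x as k grows, and every other convergent or intermediate fraction in range is farther away.
Largest k: floor((6 - q_1)/q_2) = floor((6 - 1)/2) = 2.
That gives (2*11 + 6)/(2*2 + 1) = 28/5.
Compare the errors: |x - 11/2| = |105*2 - 11*19|/(19*2) = 1/38, and |x - 28/5| = |105*5 - 28*19|/(19*5) = 7/95.
Cross-multiplying, 1*95 = 95 < 266 = 7*38, so 1/38 is smaller: the convergent 11/2 is closer to x than 28/5.

11/2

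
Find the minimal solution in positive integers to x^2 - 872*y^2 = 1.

First expand sqrt(872) as a continued fraction. With x_i = (sqrt(872) + m_i)/d_i and (m_0, d_0) = (0, 1): a_0 = floor(sqrt(872)) = 29, since 29^2 = 841 <= 872 < 900 = 30^2.
Iterate m_{i+1} = d_i*a_i - m_i, d_{i+1} = (872 - m_{i+1}^2)/d_i, a_{i+1} = floor((a_0 + m_{i+1})/d_{i+1}):
  m_1 = 1*29 - 0 = 29, d_1 = (872 - 29^2)/1 = 31/1 = 31, a_1 = floor((29 + 29)/31) = 1.
  m_2 = 31*1 - 29 = 2, d_2 = (872 - 2^2)/31 = 868/31 = 28, a_2 = floor((29 + 2)/28) = 1.
  m_3 = 28*1 - 2 = 26, d_3 = (872 - 26^2)/28 = 196/28 = 7, a_3 = floor((29 + 26)/7) = 7.
  m_4 = 7*7 - 26 = 23, d_4 = (872 - 23^2)/7 = 343/7 = 49, a_4 = floor((29 + 23)/49) = 1.
  m_5 = 49*1 - 23 = 26, d_5 = (872 - 26^2)/49 = 196/49 = 4, a_5 = floor((29 + 26)/4) = 13.
  m_6 = 4*13 - 26 = 26, d_6 = (872 - 26^2)/4 = 196/4 = 49, a_6 = floor((29 + 26)/49) = 1.
  m_7 = 49*1 - 26 = 23, d_7 = (872 - 23^2)/49 = 343/49 = 7, a_7 = floor((29 + 23)/7) = 7.
  m_8 = 7*7 - 23 = 26, d_8 = (872 - 26^2)/7 = 196/7 = 28, a_8 = floor((29 + 26)/28) = 1.
  m_9 = 28*1 - 26 = 2, d_9 = (872 - 2^2)/28 = 868/28 = 31, a_9 = floor((29 + 2)/31) = 1.
  m_10 = 31*1 - 2 = 29, d_10 = (872 - 29^2)/31 = 31/31 = 1, a_10 = floor((29 + 29)/1) = 58.
  m_11 = 1*58 - 29 = 29, d_11 = (872 - 29^2)/1 = 31/1 = 31: (m_11, d_11) = (m_1, d_1) = (29, 31), so from here the quotients repeat a_1, ..., a_10; the period length is 10.
So sqrt(872) = [29; (1, 1, 7, 1, 13, 1, 7, 1, 1, 58)] with period length k = 10.
k is even, so the fundamental solution of x^2 - 872y^2 = 1 is (p_{k-1}, q_{k-1}) = (p_9, q_9); compute convergents through index 9.
Convergents (p_i = a_i*p_{i-1} + p_{i-2}, q_i = a_i*q_{i-1} + q_{i-2} with p_{-2}=0, p_{-1}=1, q_{-2}=1, q_{-1}=0):
  i=0: a_0=29, p_0 = 29*1 + 0 = 29, q_0 = 29*0 + 1 = 1.
  i=1: a_1=1, p_1 = 1*29 + 1 = 30, q_1 = 1*1 + 0 = 1.
  i=2: a_2=1, p_2 = 1*30 + 29 = 59, q_2 = 1*1 + 1 = 2.
  i=3: a_3=7, p_3 = 7*59 + 30 = 443, q_3 = 7*2 + 1 = 15.
  i=4: a_4=1, p_4 = 1*443 + 59 = 502, q_4 = 1*15 + 2 = 17.
  i=5: a_5=13, p_5 = 13*502 + 443 = 6969, q_5 = 13*17 + 15 = 236.
  i=6: a_6=1, p_6 = 1*6969 + 502 = 7471, q_6 = 1*236 + 17 = 253.
  i=7: a_7=7, p_7 = 7*7471 + 6969 = 59266, q_7 = 7*253 + 236 = 2007.
  i=8: a_8=1, p_8 = 1*59266 + 7471 = 66737, q_8 = 1*2007 + 253 = 2260.
  i=9: a_9=1, p_9 = 1*66737 + 59266 = 126003, q_9 = 1*2260 + 2007 = 4267.
Check: 126003^2 - 872*4267^2 = 15876756009 - 15876756008 = 1, so (x, y) = (126003, 4267) solves the equation, and by the theorem it is the least positive solution.

(x, y) = (126003, 4267)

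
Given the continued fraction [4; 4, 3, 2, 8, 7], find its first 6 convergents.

Using the convergent recurrence p_i = a_i*p_{i-1} + p_{i-2}, q_i = a_i*q_{i-1} + q_{i-2} with p_{-2}=0, p_{-1}=1, q_{-2}=1, q_{-1}=0:
  i=0: a_0=4, p_0 = 4*1 + 0 = 4, q_0 = 4*0 + 1 = 1.
  i=1: a_1=4, p_1 = 4*4 + 1 = 17, q_1 = 4*1 + 0 = 4.
  i=2: a_2=3, p_2 = 3*17 + 4 = 55, q_2 = 3*4 + 1 = 13.
  i=3: a_3=2, p_3 = 2*55 + 17 = 127, q_3 = 2*13 + 4 = 30.
  i=4: a_4=8, p_4 = 8*127 + 55 = 1071, q_4 = 8*30 + 13 = 253.
  i=5: a_5=7, p_5 = 7*1071 + 127 = 7624, q_5 = 7*253 + 30 = 1801.

4/1, 17/4, 55/13, 127/30, 1071/253, 7624/1801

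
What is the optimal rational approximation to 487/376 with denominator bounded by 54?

Expand x = 487/376 as a continued fraction with the Euclidean algorithm:
  487 = 1*376 + 111, so a_0 = 1.
  376 = 3*111 + 43, so a_1 = 3.
  111 = 2*43 + 25, so a_2 = 2.
  43 = 1*25 + 18, so a_3 = 1.
  25 = 1*18 + 7, so a_4 = 1.
  18 = 2*7 + 4, so a_5 = 2.
  7 = 1*4 + 3, so a_6 = 1.
  4 = 1*3 + 1, so a_7 = 1.
  3 = 3*1 + 0, so a_8 = 3.
so x = [1; 3, 2, 1, 1, 2, 1, 1, 3].
Convergents (p_i = a_i*p_{i-1} + p_{i-2}, q_i = a_i*q_{i-1} + q_{i-2} with p_{-2}=0, p_{-1}=1, q_{-2}=1, q_{-1}=0), until the denominator exceeds 54:
  i=0: a_0=1, p_0 = 1*1 + 0 = 1, q_0 = 1*0 + 1 = 1.
  i=1: a_1=3, p_1 = 3*1 + 1 = 4, q_1 = 3*1 + 0 = 3.
  i=2: a_2=2, p_2 = 2*4 + 1 = 9, q_2 = 2*3 + 1 = 7.
  i=3: a_3=1, p_3 = 1*9 + 4 = 13, q_3 = 1*7 + 3 = 10.
  i=4: a_4=1, p_4 = 1*13 + 9 = 22, q_4 = 1*10 + 7 = 17.
  i=5: a_5=2, p_5 = 2*22 + 13 = 57, q_5 = 2*17 + 10 = 44.
  i=6: a_6=1, p_6 = 1*57 + 22 = 79, q_6 = 1*44 + 17 = 61.
q_6 = 61 > 54, so the last convergent with denominator <= 54 is p_5/q_5 = 57/44.
The closest fraction with denominator <= 54 is either p_5/q_5 or the intermediate fraction (k*p_5 + p_4)/(k*q_5 + q_4) with the largest k >= 1 whose denominator stays <= 54; these approach x as k grows, and every other convergent or intermediate fraction in range is farther away.
Largest k: floor((54 - q_4)/q_5) = floor((54 - 17)/44) = 0.
Since k = 0, no intermediate fraction beyond p_5/q_5 has denominator <= 54, so the convergent 57/44 is the closest (its error is |487*44 - 57*376|/(376*44) = 4/16544).

57/44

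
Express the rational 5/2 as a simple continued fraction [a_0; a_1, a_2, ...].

[2; 2]

Run the Euclidean algorithm on 5 and 2; the successive quotients are the partial quotients a_0, a_1, ... (each step inverts the fractional part left over by the previous one):
  5 = 2*2 + 1, so a_0 = 2.
  2 = 2*1 + 0, so a_1 = 2.
The remainder reaches 0 after 2 divisions, so the expansion has 2 partial quotients, read off in order.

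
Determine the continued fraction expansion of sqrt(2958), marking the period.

Write x_i = (sqrt(2958) + m_i)/d_i with (m_0, d_0) = (0, 1). a_0 = floor(sqrt(2958)) = 54, since 54^2 = 2916 <= 2958 < 3025 = 55^2.
Iterate m_{i+1} = d_i*a_i - m_i, d_{i+1} = (2958 - m_{i+1}^2)/d_i, a_{i+1} = floor((a_0 + m_{i+1})/d_{i+1}):
  m_1 = 1*54 - 0 = 54, d_1 = (2958 - 54^2)/1 = 42/1 = 42, a_1 = floor((54 + 54)/42) = 2.
  m_2 = 42*2 - 54 = 30, d_2 = (2958 - 30^2)/42 = 2058/42 = 49, a_2 = floor((54 + 30)/49) = 1.
  m_3 = 49*1 - 30 = 19, d_3 = (2958 - 19^2)/49 = 2597/49 = 53, a_3 = floor((54 + 19)/53) = 1.
  m_4 = 53*1 - 19 = 34, d_4 = (2958 - 34^2)/53 = 1802/53 = 34, a_4 = floor((54 + 34)/34) = 2.
  m_5 = 34*2 - 34 = 34, d_5 = (2958 - 34^2)/34 = 1802/34 = 53, a_5 = floor((54 + 34)/53) = 1.
  m_6 = 53*1 - 34 = 19, d_6 = (2958 - 19^2)/53 = 2597/53 = 49, a_6 = floor((54 + 19)/49) = 1.
  m_7 = 49*1 - 19 = 30, d_7 = (2958 - 30^2)/49 = 2058/49 = 42, a_7 = floor((54 + 30)/42) = 2.
  m_8 = 42*2 - 30 = 54, d_8 = (2958 - 54^2)/42 = 42/42 = 1, a_8 = floor((54 + 54)/1) = 108.
  m_9 = 1*108 - 54 = 54, d_9 = (2958 - 54^2)/1 = 42/1 = 42: (m_9, d_9) = (m_1, d_1) = (54, 42), so from here the quotients repeat a_1, ..., a_8; the period length is 8.
Hence the expansion of sqrt(2958) is a_0 = 54 followed by the repeating block 2, 1, 1, 2, 1, 1, 2, 108 (period 8).

[54; (2, 1, 1, 2, 1, 1, 2, 108)]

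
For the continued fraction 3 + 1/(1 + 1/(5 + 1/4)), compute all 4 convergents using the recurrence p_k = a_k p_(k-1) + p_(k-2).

Using the convergent recurrence p_i = a_i*p_{i-1} + p_{i-2}, q_i = a_i*q_{i-1} + q_{i-2} with p_{-2}=0, p_{-1}=1, q_{-2}=1, q_{-1}=0:
  i=0: a_0=3, p_0 = 3*1 + 0 = 3, q_0 = 3*0 + 1 = 1.
  i=1: a_1=1, p_1 = 1*3 + 1 = 4, q_1 = 1*1 + 0 = 1.
  i=2: a_2=5, p_2 = 5*4 + 3 = 23, q_2 = 5*1 + 1 = 6.
  i=3: a_3=4, p_3 = 4*23 + 4 = 96, q_3 = 4*6 + 1 = 25.

3/1, 4/1, 23/6, 96/25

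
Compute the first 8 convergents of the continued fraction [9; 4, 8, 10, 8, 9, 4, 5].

Using the convergent recurrence p_i = a_i*p_{i-1} + p_{i-2}, q_i = a_i*q_{i-1} + q_{i-2} with p_{-2}=0, p_{-1}=1, q_{-2}=1, q_{-1}=0:
  i=0: a_0=9, p_0 = 9*1 + 0 = 9, q_0 = 9*0 + 1 = 1.
  i=1: a_1=4, p_1 = 4*9 + 1 = 37, q_1 = 4*1 + 0 = 4.
  i=2: a_2=8, p_2 = 8*37 + 9 = 305, q_2 = 8*4 + 1 = 33.
  i=3: a_3=10, p_3 = 10*305 + 37 = 3087, q_3 = 10*33 + 4 = 334.
  i=4: a_4=8, p_4 = 8*3087 + 305 = 25001, q_4 = 8*334 + 33 = 2705.
  i=5: a_5=9, p_5 = 9*25001 + 3087 = 228096, q_5 = 9*2705 + 334 = 24679.
  i=6: a_6=4, p_6 = 4*228096 + 25001 = 937385, q_6 = 4*24679 + 2705 = 101421.
  i=7: a_7=5, p_7 = 5*937385 + 228096 = 4915021, q_7 = 5*101421 + 24679 = 531784.

9/1, 37/4, 305/33, 3087/334, 25001/2705, 228096/24679, 937385/101421, 4915021/531784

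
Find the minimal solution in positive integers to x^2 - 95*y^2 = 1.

First expand sqrt(95) as a continued fraction. With x_i = (sqrt(95) + m_i)/d_i and (m_0, d_0) = (0, 1): a_0 = floor(sqrt(95)) = 9, since 9^2 = 81 <= 95 < 100 = 10^2.
Iterate m_{i+1} = d_i*a_i - m_i, d_{i+1} = (95 - m_{i+1}^2)/d_i, a_{i+1} = floor((a_0 + m_{i+1})/d_{i+1}):
  m_1 = 1*9 - 0 = 9, d_1 = (95 - 9^2)/1 = 14/1 = 14, a_1 = floor((9 + 9)/14) = 1.
  m_2 = 14*1 - 9 = 5, d_2 = (95 - 5^2)/14 = 70/14 = 5, a_2 = floor((9 + 5)/5) = 2.
  m_3 = 5*2 - 5 = 5, d_3 = (95 - 5^2)/5 = 70/5 = 14, a_3 = floor((9 + 5)/14) = 1.
  m_4 = 14*1 - 5 = 9, d_4 = (95 - 9^2)/14 = 14/14 = 1, a_4 = floor((9 + 9)/1) = 18.
  m_5 = 1*18 - 9 = 9, d_5 = (95 - 9^2)/1 = 14/1 = 14: (m_5, d_5) = (m_1, d_1) = (9, 14), so from here the quotients repeat a_1, ..., a_4; the period length is 4.
So sqrt(95) = [9; (1, 2, 1, 18)] with period length k = 4.
k is even, so the fundamental solution of x^2 - 95y^2 = 1 is (p_{k-1}, q_{k-1}) = (p_3, q_3); compute convergents through index 3.
Convergents (p_i = a_i*p_{i-1} + p_{i-2}, q_i = a_i*q_{i-1} + q_{i-2} with p_{-2}=0, p_{-1}=1, q_{-2}=1, q_{-1}=0):
  i=0: a_0=9, p_0 = 9*1 + 0 = 9, q_0 = 9*0 + 1 = 1.
  i=1: a_1=1, p_1 = 1*9 + 1 = 10, q_1 = 1*1 + 0 = 1.
  i=2: a_2=2, p_2 = 2*10 + 9 = 29, q_2 = 2*1 + 1 = 3.
  i=3: a_3=1, p_3 = 1*29 + 10 = 39, q_3 = 1*3 + 1 = 4.
Check: 39^2 - 95*4^2 = 1521 - 1520 = 1, so (x, y) = (39, 4) solves the equation, and by the theorem it is the least positive solution.

(x, y) = (39, 4)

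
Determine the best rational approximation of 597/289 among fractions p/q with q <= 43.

Expand x = 597/289 as a continued fraction with the Euclidean algorithm:
  597 = 2*289 + 19, so a_0 = 2.
  289 = 15*19 + 4, so a_1 = 15.
  19 = 4*4 + 3, so a_2 = 4.
  4 = 1*3 + 1, so a_3 = 1.
  3 = 3*1 + 0, so a_4 = 3.
so x = [2; 15, 4, 1, 3].
Convergents (p_i = a_i*p_{i-1} + p_{i-2}, q_i = a_i*q_{i-1} + q_{i-2} with p_{-2}=0, p_{-1}=1, q_{-2}=1, q_{-1}=0), until the denominator exceeds 43:
  i=0: a_0=2, p_0 = 2*1 + 0 = 2, q_0 = 2*0 + 1 = 1.
  i=1: a_1=15, p_1 = 15*2 + 1 = 31, q_1 = 15*1 + 0 = 15.
  i=2: a_2=4, p_2 = 4*31 + 2 = 126, q_2 = 4*15 + 1 = 61.
q_2 = 61 > 43, so the last convergent with denominator <= 43 is p_1/q_1 = 31/15.
The closest fraction with denominator <= 43 is either p_1/q_1 or the intermediate fraction (k*p_1 + p_0)/(k*q_1 + q_0) with the largest k >= 1 whose denominator stays <= 43; these approach x as k grows, and every other convergent or intermediate fraction in range is farther away.
Largest k: floor((43 - q_0)/q_1) = floor((43 - 1)/15) = 2.
That gives (2*31 + 2)/(2*15 + 1) = 64/31.
Compare the errors: |x - 31/15| = |597*15 - 31*289|/(289*15) = 4/4335, and |x - 64/31| = |597*31 - 64*289|/(289*31) = 11/8959.
Cross-multiplying, 4*8959 = 35836 < 47685 = 11*4335, so 4/4335 is smaller: the convergent 31/15 is closer to x than 64/31.

31/15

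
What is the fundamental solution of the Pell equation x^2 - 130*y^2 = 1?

(x, y) = (6499, 570)

First expand sqrt(130) as a continued fraction. With x_i = (sqrt(130) + m_i)/d_i and (m_0, d_0) = (0, 1): a_0 = floor(sqrt(130)) = 11, since 11^2 = 121 <= 130 < 144 = 12^2.
Iterate m_{i+1} = d_i*a_i - m_i, d_{i+1} = (130 - m_{i+1}^2)/d_i, a_{i+1} = floor((a_0 + m_{i+1})/d_{i+1}):
  m_1 = 1*11 - 0 = 11, d_1 = (130 - 11^2)/1 = 9/1 = 9, a_1 = floor((11 + 11)/9) = 2.
  m_2 = 9*2 - 11 = 7, d_2 = (130 - 7^2)/9 = 81/9 = 9, a_2 = floor((11 + 7)/9) = 2.
  m_3 = 9*2 - 7 = 11, d_3 = (130 - 11^2)/9 = 9/9 = 1, a_3 = floor((11 + 11)/1) = 22.
  m_4 = 1*22 - 11 = 11, d_4 = (130 - 11^2)/1 = 9/1 = 9: (m_4, d_4) = (m_1, d_1) = (11, 9), so from here the quotients repeat a_1, ..., a_3; the period length is 3.
So sqrt(130) = [11; (2, 2, 22)] with period length k = 3.
k is odd, so (p_{k-1}, q_{k-1}) only solves x^2 - 130y^2 = -1 and the fundamental solution of x^2 - 130y^2 = 1 is (p_{2k-1}, q_{2k-1}) = (p_5, q_5); compute convergents through index 5, running through the period twice.
Convergents (p_i = a_i*p_{i-1} + p_{i-2}, q_i = a_i*q_{i-1} + q_{i-2} with p_{-2}=0, p_{-1}=1, q_{-2}=1, q_{-1}=0):
  i=0: a_0=11, p_0 = 11*1 + 0 = 11, q_0 = 11*0 + 1 = 1.
  i=1: a_1=2, p_1 = 2*11 + 1 = 23, q_1 = 2*1 + 0 = 2.
  i=2: a_2=2, p_2 = 2*23 + 11 = 57, q_2 = 2*2 + 1 = 5.
  i=3: a_3=22, p_3 = 22*57 + 23 = 1277, q_3 = 22*5 + 2 = 112.
  i=4: a_4=2, p_4 = 2*1277 + 57 = 2611, q_4 = 2*112 + 5 = 229.
  i=5: a_5=2, p_5 = 2*2611 + 1277 = 6499, q_5 = 2*229 + 112 = 570.
Indeed p_2^2 - 130*q_2^2 = 3249 - 3250 = -1, not +1.
Check: 6499^2 - 130*570^2 = 42237001 - 42237000 = 1, so (x, y) = (6499, 570) solves the equation, and by the theorem it is the least positive solution.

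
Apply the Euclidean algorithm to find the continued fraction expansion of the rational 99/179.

[0; 1, 1, 4, 4, 1, 3]

Run the Euclidean algorithm on 99 and 179; the successive quotients are the partial quotients a_0, a_1, ... (each step inverts the fractional part left over by the previous one):
  99 = 0*179 + 99, so a_0 = 0.
  179 = 1*99 + 80, so a_1 = 1.
  99 = 1*80 + 19, so a_2 = 1.
  80 = 4*19 + 4, so a_3 = 4.
  19 = 4*4 + 3, so a_4 = 4.
  4 = 1*3 + 1, so a_5 = 1.
  3 = 3*1 + 0, so a_6 = 3.
The remainder reaches 0 after 7 divisions, so the expansion has 7 partial quotients, read off in order.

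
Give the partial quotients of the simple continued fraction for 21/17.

[1; 4, 4]

Run the Euclidean algorithm on 21 and 17; the successive quotients are the partial quotients a_0, a_1, ... (each step inverts the fractional part left over by the previous one):
  21 = 1*17 + 4, so a_0 = 1.
  17 = 4*4 + 1, so a_1 = 4.
  4 = 4*1 + 0, so a_2 = 4.
The remainder reaches 0 after 3 divisions, so the expansion has 3 partial quotients, read off in order.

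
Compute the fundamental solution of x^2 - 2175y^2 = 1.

First expand sqrt(2175) as a continued fraction. With x_i = (sqrt(2175) + m_i)/d_i and (m_0, d_0) = (0, 1): a_0 = floor(sqrt(2175)) = 46, since 46^2 = 2116 <= 2175 < 2209 = 47^2.
Iterate m_{i+1} = d_i*a_i - m_i, d_{i+1} = (2175 - m_{i+1}^2)/d_i, a_{i+1} = floor((a_0 + m_{i+1})/d_{i+1}):
  m_1 = 1*46 - 0 = 46, d_1 = (2175 - 46^2)/1 = 59/1 = 59, a_1 = floor((46 + 46)/59) = 1.
  m_2 = 59*1 - 46 = 13, d_2 = (2175 - 13^2)/59 = 2006/59 = 34, a_2 = floor((46 + 13)/34) = 1.
  m_3 = 34*1 - 13 = 21, d_3 = (2175 - 21^2)/34 = 1734/34 = 51, a_3 = floor((46 + 21)/51) = 1.
  m_4 = 51*1 - 21 = 30, d_4 = (2175 - 30^2)/51 = 1275/51 = 25, a_4 = floor((46 + 30)/25) = 3.
  m_5 = 25*3 - 30 = 45, d_5 = (2175 - 45^2)/25 = 150/25 = 6, a_5 = floor((46 + 45)/6) = 15.
  m_6 = 6*15 - 45 = 45, d_6 = (2175 - 45^2)/6 = 150/6 = 25, a_6 = floor((46 + 45)/25) = 3.
  m_7 = 25*3 - 45 = 30, d_7 = (2175 - 30^2)/25 = 1275/25 = 51, a_7 = floor((46 + 30)/51) = 1.
  m_8 = 51*1 - 30 = 21, d_8 = (2175 - 21^2)/51 = 1734/51 = 34, a_8 = floor((46 + 21)/34) = 1.
  m_9 = 34*1 - 21 = 13, d_9 = (2175 - 13^2)/34 = 2006/34 = 59, a_9 = floor((46 + 13)/59) = 1.
  m_10 = 59*1 - 13 = 46, d_10 = (2175 - 46^2)/59 = 59/59 = 1, a_10 = floor((46 + 46)/1) = 92.
  m_11 = 1*92 - 46 = 46, d_11 = (2175 - 46^2)/1 = 59/1 = 59: (m_11, d_11) = (m_1, d_1) = (46, 59), so from here the quotients repeat a_1, ..., a_10; the period length is 10.
So sqrt(2175) = [46; (1, 1, 1, 3, 15, 3, 1, 1, 1, 92)] with period length k = 10.
k is even, so the fundamental solution of x^2 - 2175y^2 = 1 is (p_{k-1}, q_{k-1}) = (p_9, q_9); compute convergents through index 9.
Convergents (p_i = a_i*p_{i-1} + p_{i-2}, q_i = a_i*q_{i-1} + q_{i-2} with p_{-2}=0, p_{-1}=1, q_{-2}=1, q_{-1}=0):
  i=0: a_0=46, p_0 = 46*1 + 0 = 46, q_0 = 46*0 + 1 = 1.
  i=1: a_1=1, p_1 = 1*46 + 1 = 47, q_1 = 1*1 + 0 = 1.
  i=2: a_2=1, p_2 = 1*47 + 46 = 93, q_2 = 1*1 + 1 = 2.
  i=3: a_3=1, p_3 = 1*93 + 47 = 140, q_3 = 1*2 + 1 = 3.
  i=4: a_4=3, p_4 = 3*140 + 93 = 513, q_4 = 3*3 + 2 = 11.
  i=5: a_5=15, p_5 = 15*513 + 140 = 7835, q_5 = 15*11 + 3 = 168.
  i=6: a_6=3, p_6 = 3*7835 + 513 = 24018, q_6 = 3*168 + 11 = 515.
  i=7: a_7=1, p_7 = 1*24018 + 7835 = 31853, q_7 = 1*515 + 168 = 683.
  i=8: a_8=1, p_8 = 1*31853 + 24018 = 55871, q_8 = 1*683 + 515 = 1198.
  i=9: a_9=1, p_9 = 1*55871 + 31853 = 87724, q_9 = 1*1198 + 683 = 1881.
Check: 87724^2 - 2175*1881^2 = 7695500176 - 7695500175 = 1, so (x, y) = (87724, 1881) solves the equation, and by the theorem it is the least positive solution.

(x, y) = (87724, 1881)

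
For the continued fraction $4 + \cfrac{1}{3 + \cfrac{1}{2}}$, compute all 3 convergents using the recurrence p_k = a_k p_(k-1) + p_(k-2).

Using the convergent recurrence p_i = a_i*p_{i-1} + p_{i-2}, q_i = a_i*q_{i-1} + q_{i-2} with p_{-2}=0, p_{-1}=1, q_{-2}=1, q_{-1}=0:
  i=0: a_0=4, p_0 = 4*1 + 0 = 4, q_0 = 4*0 + 1 = 1.
  i=1: a_1=3, p_1 = 3*4 + 1 = 13, q_1 = 3*1 + 0 = 3.
  i=2: a_2=2, p_2 = 2*13 + 4 = 30, q_2 = 2*3 + 1 = 7.

4/1, 13/3, 30/7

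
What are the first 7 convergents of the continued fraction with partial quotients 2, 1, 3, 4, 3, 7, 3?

2/1, 3/1, 11/4, 47/17, 152/55, 1111/402, 3485/1261

Using the convergent recurrence p_i = a_i*p_{i-1} + p_{i-2}, q_i = a_i*q_{i-1} + q_{i-2} with p_{-2}=0, p_{-1}=1, q_{-2}=1, q_{-1}=0:
  i=0: a_0=2, p_0 = 2*1 + 0 = 2, q_0 = 2*0 + 1 = 1.
  i=1: a_1=1, p_1 = 1*2 + 1 = 3, q_1 = 1*1 + 0 = 1.
  i=2: a_2=3, p_2 = 3*3 + 2 = 11, q_2 = 3*1 + 1 = 4.
  i=3: a_3=4, p_3 = 4*11 + 3 = 47, q_3 = 4*4 + 1 = 17.
  i=4: a_4=3, p_4 = 3*47 + 11 = 152, q_4 = 3*17 + 4 = 55.
  i=5: a_5=7, p_5 = 7*152 + 47 = 1111, q_5 = 7*55 + 17 = 402.
  i=6: a_6=3, p_6 = 3*1111 + 152 = 3485, q_6 = 3*402 + 55 = 1261.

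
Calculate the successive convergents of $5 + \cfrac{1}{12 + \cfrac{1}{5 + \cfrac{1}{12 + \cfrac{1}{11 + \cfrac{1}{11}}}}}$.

5/1, 61/12, 310/61, 3781/744, 41901/8245, 464692/91439

Using the convergent recurrence p_i = a_i*p_{i-1} + p_{i-2}, q_i = a_i*q_{i-1} + q_{i-2} with p_{-2}=0, p_{-1}=1, q_{-2}=1, q_{-1}=0:
  i=0: a_0=5, p_0 = 5*1 + 0 = 5, q_0 = 5*0 + 1 = 1.
  i=1: a_1=12, p_1 = 12*5 + 1 = 61, q_1 = 12*1 + 0 = 12.
  i=2: a_2=5, p_2 = 5*61 + 5 = 310, q_2 = 5*12 + 1 = 61.
  i=3: a_3=12, p_3 = 12*310 + 61 = 3781, q_3 = 12*61 + 12 = 744.
  i=4: a_4=11, p_4 = 11*3781 + 310 = 41901, q_4 = 11*744 + 61 = 8245.
  i=5: a_5=11, p_5 = 11*41901 + 3781 = 464692, q_5 = 11*8245 + 744 = 91439.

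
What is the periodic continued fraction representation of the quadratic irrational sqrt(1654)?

Write x_i = (sqrt(1654) + m_i)/d_i with (m_0, d_0) = (0, 1). a_0 = floor(sqrt(1654)) = 40, since 40^2 = 1600 <= 1654 < 1681 = 41^2.
Iterate m_{i+1} = d_i*a_i - m_i, d_{i+1} = (1654 - m_{i+1}^2)/d_i, a_{i+1} = floor((a_0 + m_{i+1})/d_{i+1}):
  m_1 = 1*40 - 0 = 40, d_1 = (1654 - 40^2)/1 = 54/1 = 54, a_1 = floor((40 + 40)/54) = 1.
  m_2 = 54*1 - 40 = 14, d_2 = (1654 - 14^2)/54 = 1458/54 = 27, a_2 = floor((40 + 14)/27) = 2.
  m_3 = 27*2 - 14 = 40, d_3 = (1654 - 40^2)/27 = 54/27 = 2, a_3 = floor((40 + 40)/2) = 40.
  m_4 = 2*40 - 40 = 40, d_4 = (1654 - 40^2)/2 = 54/2 = 27, a_4 = floor((40 + 40)/27) = 2.
  m_5 = 27*2 - 40 = 14, d_5 = (1654 - 14^2)/27 = 1458/27 = 54, a_5 = floor((40 + 14)/54) = 1.
  m_6 = 54*1 - 14 = 40, d_6 = (1654 - 40^2)/54 = 54/54 = 1, a_6 = floor((40 + 40)/1) = 80.
  m_7 = 1*80 - 40 = 40, d_7 = (1654 - 40^2)/1 = 54/1 = 54: (m_7, d_7) = (m_1, d_1) = (40, 54), so from here the quotients repeat a_1, ..., a_6; the period length is 6.
Hence the expansion of sqrt(1654) is a_0 = 40 followed by the repeating block 1, 2, 40, 2, 1, 80 (period 6).

[40; (1, 2, 40, 2, 1, 80)]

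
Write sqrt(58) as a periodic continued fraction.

[7; (1, 1, 1, 1, 1, 1, 14)]

Write x_i = (sqrt(58) + m_i)/d_i with (m_0, d_0) = (0, 1). a_0 = floor(sqrt(58)) = 7, since 7^2 = 49 <= 58 < 64 = 8^2.
Iterate m_{i+1} = d_i*a_i - m_i, d_{i+1} = (58 - m_{i+1}^2)/d_i, a_{i+1} = floor((a_0 + m_{i+1})/d_{i+1}):
  m_1 = 1*7 - 0 = 7, d_1 = (58 - 7^2)/1 = 9/1 = 9, a_1 = floor((7 + 7)/9) = 1.
  m_2 = 9*1 - 7 = 2, d_2 = (58 - 2^2)/9 = 54/9 = 6, a_2 = floor((7 + 2)/6) = 1.
  m_3 = 6*1 - 2 = 4, d_3 = (58 - 4^2)/6 = 42/6 = 7, a_3 = floor((7 + 4)/7) = 1.
  m_4 = 7*1 - 4 = 3, d_4 = (58 - 3^2)/7 = 49/7 = 7, a_4 = floor((7 + 3)/7) = 1.
  m_5 = 7*1 - 3 = 4, d_5 = (58 - 4^2)/7 = 42/7 = 6, a_5 = floor((7 + 4)/6) = 1.
  m_6 = 6*1 - 4 = 2, d_6 = (58 - 2^2)/6 = 54/6 = 9, a_6 = floor((7 + 2)/9) = 1.
  m_7 = 9*1 - 2 = 7, d_7 = (58 - 7^2)/9 = 9/9 = 1, a_7 = floor((7 + 7)/1) = 14.
  m_8 = 1*14 - 7 = 7, d_8 = (58 - 7^2)/1 = 9/1 = 9: (m_8, d_8) = (m_1, d_1) = (7, 9), so from here the quotients repeat a_1, ..., a_7; the period length is 7.
Hence the expansion of sqrt(58) is a_0 = 7 followed by the repeating block 1, 1, 1, 1, 1, 1, 14 (period 7).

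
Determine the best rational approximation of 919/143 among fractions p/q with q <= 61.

392/61

Expand x = 919/143 as a continued fraction with the Euclidean algorithm:
  919 = 6*143 + 61, so a_0 = 6.
  143 = 2*61 + 21, so a_1 = 2.
  61 = 2*21 + 19, so a_2 = 2.
  21 = 1*19 + 2, so a_3 = 1.
  19 = 9*2 + 1, so a_4 = 9.
  2 = 2*1 + 0, so a_5 = 2.
so x = [6; 2, 2, 1, 9, 2].
Convergents (p_i = a_i*p_{i-1} + p_{i-2}, q_i = a_i*q_{i-1} + q_{i-2} with p_{-2}=0, p_{-1}=1, q_{-2}=1, q_{-1}=0), until the denominator exceeds 61:
  i=0: a_0=6, p_0 = 6*1 + 0 = 6, q_0 = 6*0 + 1 = 1.
  i=1: a_1=2, p_1 = 2*6 + 1 = 13, q_1 = 2*1 + 0 = 2.
  i=2: a_2=2, p_2 = 2*13 + 6 = 32, q_2 = 2*2 + 1 = 5.
  i=3: a_3=1, p_3 = 1*32 + 13 = 45, q_3 = 1*5 + 2 = 7.
  i=4: a_4=9, p_4 = 9*45 + 32 = 437, q_4 = 9*7 + 5 = 68.
q_4 = 68 > 61, so the last convergent with denominator <= 61 is p_3/q_3 = 45/7.
The closest fraction with denominator <= 61 is either p_3/q_3 or the intermediate fraction (k*p_3 + p_2)/(k*q_3 + q_2) with the largest k >= 1 whose denominator stays <= 61; these approach x as k grows, and every other convergent or intermediate fraction in range is farther away.
Largest k: floor((61 - q_2)/q_3) = floor((61 - 5)/7) = 8.
That gives (8*45 + 32)/(8*7 + 5) = 392/61.
Compare the errors: |x - 45/7| = |919*7 - 45*143|/(143*7) = 2/1001, and |x - 392/61| = |919*61 - 392*143|/(143*61) = 3/8723.
Cross-multiplying, 3*1001 = 3003 < 17446 = 2*8723, so 3/8723 is smaller: the intermediate fraction 392/61 is closer to x than 45/7.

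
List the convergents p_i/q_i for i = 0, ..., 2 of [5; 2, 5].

5/1, 11/2, 60/11

Using the convergent recurrence p_i = a_i*p_{i-1} + p_{i-2}, q_i = a_i*q_{i-1} + q_{i-2} with p_{-2}=0, p_{-1}=1, q_{-2}=1, q_{-1}=0:
  i=0: a_0=5, p_0 = 5*1 + 0 = 5, q_0 = 5*0 + 1 = 1.
  i=1: a_1=2, p_1 = 2*5 + 1 = 11, q_1 = 2*1 + 0 = 2.
  i=2: a_2=5, p_2 = 5*11 + 5 = 60, q_2 = 5*2 + 1 = 11.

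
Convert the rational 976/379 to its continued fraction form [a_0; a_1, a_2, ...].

[2; 1, 1, 2, 1, 4, 1, 2, 3]

Run the Euclidean algorithm on 976 and 379; the successive quotients are the partial quotients a_0, a_1, ... (each step inverts the fractional part left over by the previous one):
  976 = 2*379 + 218, so a_0 = 2.
  379 = 1*218 + 161, so a_1 = 1.
  218 = 1*161 + 57, so a_2 = 1.
  161 = 2*57 + 47, so a_3 = 2.
  57 = 1*47 + 10, so a_4 = 1.
  47 = 4*10 + 7, so a_5 = 4.
  10 = 1*7 + 3, so a_6 = 1.
  7 = 2*3 + 1, so a_7 = 2.
  3 = 3*1 + 0, so a_8 = 3.
The remainder reaches 0 after 9 divisions, so the expansion has 9 partial quotients, read off in order.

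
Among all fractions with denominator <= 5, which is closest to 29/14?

Expand x = 29/14 as a continued fraction with the Euclidean algorithm:
  29 = 2*14 + 1, so a_0 = 2.
  14 = 14*1 + 0, so a_1 = 14.
so x = [2; 14].
Convergents (p_i = a_i*p_{i-1} + p_{i-2}, q_i = a_i*q_{i-1} + q_{i-2} with p_{-2}=0, p_{-1}=1, q_{-2}=1, q_{-1}=0), until the denominator exceeds 5:
  i=0: a_0=2, p_0 = 2*1 + 0 = 2, q_0 = 2*0 + 1 = 1.
  i=1: a_1=14, p_1 = 14*2 + 1 = 29, q_1 = 14*1 + 0 = 14.
q_1 = 14 > 5, so the last convergent with denominator <= 5 is p_0/q_0 = 2/1.
The closest fraction with denominator <= 5 is either p_0/q_0 or the intermediate fraction (k*p_0 + p_{-1})/(k*q_0 + q_{-1}) with the largest k >= 1 whose denominator stays <= 5; these approach x as k grows, and every other convergent or intermediate fraction in range is farther away.
Largest k: floor((5 - q_{-1})/q_0) = floor((5 - 0)/1) = 5 (using the seeds p_{-1} = 1, q_{-1} = 0).
That gives (5*2 + 1)/(5*1 + 0) = 11/5.
Compare the errors: |x - 2/1| = |29*1 - 2*14|/(14*1) = 1/14, and |x - 11/5| = |29*5 - 11*14|/(14*5) = 9/70.
Cross-multiplying, 1*70 = 70 < 126 = 9*14, so 1/14 is smaller: the convergent 2/1 is closer to x than 11/5.

2/1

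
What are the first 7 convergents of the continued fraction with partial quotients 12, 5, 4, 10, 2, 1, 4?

12/1, 61/5, 256/21, 2621/215, 5498/451, 8119/666, 37974/3115

Using the convergent recurrence p_i = a_i*p_{i-1} + p_{i-2}, q_i = a_i*q_{i-1} + q_{i-2} with p_{-2}=0, p_{-1}=1, q_{-2}=1, q_{-1}=0:
  i=0: a_0=12, p_0 = 12*1 + 0 = 12, q_0 = 12*0 + 1 = 1.
  i=1: a_1=5, p_1 = 5*12 + 1 = 61, q_1 = 5*1 + 0 = 5.
  i=2: a_2=4, p_2 = 4*61 + 12 = 256, q_2 = 4*5 + 1 = 21.
  i=3: a_3=10, p_3 = 10*256 + 61 = 2621, q_3 = 10*21 + 5 = 215.
  i=4: a_4=2, p_4 = 2*2621 + 256 = 5498, q_4 = 2*215 + 21 = 451.
  i=5: a_5=1, p_5 = 1*5498 + 2621 = 8119, q_5 = 1*451 + 215 = 666.
  i=6: a_6=4, p_6 = 4*8119 + 5498 = 37974, q_6 = 4*666 + 451 = 3115.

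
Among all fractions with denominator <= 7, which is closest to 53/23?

16/7

Expand x = 53/23 as a continued fraction with the Euclidean algorithm:
  53 = 2*23 + 7, so a_0 = 2.
  23 = 3*7 + 2, so a_1 = 3.
  7 = 3*2 + 1, so a_2 = 3.
  2 = 2*1 + 0, so a_3 = 2.
so x = [2; 3, 3, 2].
Convergents (p_i = a_i*p_{i-1} + p_{i-2}, q_i = a_i*q_{i-1} + q_{i-2} with p_{-2}=0, p_{-1}=1, q_{-2}=1, q_{-1}=0), until the denominator exceeds 7:
  i=0: a_0=2, p_0 = 2*1 + 0 = 2, q_0 = 2*0 + 1 = 1.
  i=1: a_1=3, p_1 = 3*2 + 1 = 7, q_1 = 3*1 + 0 = 3.
  i=2: a_2=3, p_2 = 3*7 + 2 = 23, q_2 = 3*3 + 1 = 10.
q_2 = 10 > 7, so the last convergent with denominator <= 7 is p_1/q_1 = 7/3.
The closest fraction with denominator <= 7 is either p_1/q_1 or the intermediate fraction (k*p_1 + p_0)/(k*q_1 + q_0) with the largest k >= 1 whose denominator stays <= 7; these approach x as k grows, and every other convergent or intermediate fraction in range is farther away.
Largest k: floor((7 - q_0)/q_1) = floor((7 - 1)/3) = 2.
That gives (2*7 + 2)/(2*3 + 1) = 16/7.
Compare the errors: |x - 7/3| = |53*3 - 7*23|/(23*3) = 2/69, and |x - 16/7| = |53*7 - 16*23|/(23*7) = 3/161.
Cross-multiplying, 3*69 = 207 < 322 = 2*161, so 3/161 is smaller: the intermediate fraction 16/7 is closer to x than 7/3.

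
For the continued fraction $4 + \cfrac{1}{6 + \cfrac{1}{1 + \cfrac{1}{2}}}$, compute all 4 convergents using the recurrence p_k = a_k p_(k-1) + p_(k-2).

4/1, 25/6, 29/7, 83/20

Using the convergent recurrence p_i = a_i*p_{i-1} + p_{i-2}, q_i = a_i*q_{i-1} + q_{i-2} with p_{-2}=0, p_{-1}=1, q_{-2}=1, q_{-1}=0:
  i=0: a_0=4, p_0 = 4*1 + 0 = 4, q_0 = 4*0 + 1 = 1.
  i=1: a_1=6, p_1 = 6*4 + 1 = 25, q_1 = 6*1 + 0 = 6.
  i=2: a_2=1, p_2 = 1*25 + 4 = 29, q_2 = 1*6 + 1 = 7.
  i=3: a_3=2, p_3 = 2*29 + 25 = 83, q_3 = 2*7 + 6 = 20.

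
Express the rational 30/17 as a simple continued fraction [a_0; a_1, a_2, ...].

[1; 1, 3, 4]

Run the Euclidean algorithm on 30 and 17; the successive quotients are the partial quotients a_0, a_1, ... (each step inverts the fractional part left over by the previous one):
  30 = 1*17 + 13, so a_0 = 1.
  17 = 1*13 + 4, so a_1 = 1.
  13 = 3*4 + 1, so a_2 = 3.
  4 = 4*1 + 0, so a_3 = 4.
The remainder reaches 0 after 4 divisions, so the expansion has 4 partial quotients, read off in order.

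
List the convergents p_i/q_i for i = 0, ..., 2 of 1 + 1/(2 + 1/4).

Using the convergent recurrence p_i = a_i*p_{i-1} + p_{i-2}, q_i = a_i*q_{i-1} + q_{i-2} with p_{-2}=0, p_{-1}=1, q_{-2}=1, q_{-1}=0:
  i=0: a_0=1, p_0 = 1*1 + 0 = 1, q_0 = 1*0 + 1 = 1.
  i=1: a_1=2, p_1 = 2*1 + 1 = 3, q_1 = 2*1 + 0 = 2.
  i=2: a_2=4, p_2 = 4*3 + 1 = 13, q_2 = 4*2 + 1 = 9.

1/1, 3/2, 13/9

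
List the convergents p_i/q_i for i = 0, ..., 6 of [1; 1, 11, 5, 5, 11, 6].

Using the convergent recurrence p_i = a_i*p_{i-1} + p_{i-2}, q_i = a_i*q_{i-1} + q_{i-2} with p_{-2}=0, p_{-1}=1, q_{-2}=1, q_{-1}=0:
  i=0: a_0=1, p_0 = 1*1 + 0 = 1, q_0 = 1*0 + 1 = 1.
  i=1: a_1=1, p_1 = 1*1 + 1 = 2, q_1 = 1*1 + 0 = 1.
  i=2: a_2=11, p_2 = 11*2 + 1 = 23, q_2 = 11*1 + 1 = 12.
  i=3: a_3=5, p_3 = 5*23 + 2 = 117, q_3 = 5*12 + 1 = 61.
  i=4: a_4=5, p_4 = 5*117 + 23 = 608, q_4 = 5*61 + 12 = 317.
  i=5: a_5=11, p_5 = 11*608 + 117 = 6805, q_5 = 11*317 + 61 = 3548.
  i=6: a_6=6, p_6 = 6*6805 + 608 = 41438, q_6 = 6*3548 + 317 = 21605.

1/1, 2/1, 23/12, 117/61, 608/317, 6805/3548, 41438/21605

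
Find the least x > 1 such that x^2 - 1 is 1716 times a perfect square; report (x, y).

(x, y) = (1524095, 36792)

First expand sqrt(1716) as a continued fraction. With x_i = (sqrt(1716) + m_i)/d_i and (m_0, d_0) = (0, 1): a_0 = floor(sqrt(1716)) = 41, since 41^2 = 1681 <= 1716 < 1764 = 42^2.
Iterate m_{i+1} = d_i*a_i - m_i, d_{i+1} = (1716 - m_{i+1}^2)/d_i, a_{i+1} = floor((a_0 + m_{i+1})/d_{i+1}):
  m_1 = 1*41 - 0 = 41, d_1 = (1716 - 41^2)/1 = 35/1 = 35, a_1 = floor((41 + 41)/35) = 2.
  m_2 = 35*2 - 41 = 29, d_2 = (1716 - 29^2)/35 = 875/35 = 25, a_2 = floor((41 + 29)/25) = 2.
  m_3 = 25*2 - 29 = 21, d_3 = (1716 - 21^2)/25 = 1275/25 = 51, a_3 = floor((41 + 21)/51) = 1.
  m_4 = 51*1 - 21 = 30, d_4 = (1716 - 30^2)/51 = 816/51 = 16, a_4 = floor((41 + 30)/16) = 4.
  m_5 = 16*4 - 30 = 34, d_5 = (1716 - 34^2)/16 = 560/16 = 35, a_5 = floor((41 + 34)/35) = 2.
  m_6 = 35*2 - 34 = 36, d_6 = (1716 - 36^2)/35 = 420/35 = 12, a_6 = floor((41 + 36)/12) = 6.
  m_7 = 12*6 - 36 = 36, d_7 = (1716 - 36^2)/12 = 420/12 = 35, a_7 = floor((41 + 36)/35) = 2.
  m_8 = 35*2 - 36 = 34, d_8 = (1716 - 34^2)/35 = 560/35 = 16, a_8 = floor((41 + 34)/16) = 4.
  m_9 = 16*4 - 34 = 30, d_9 = (1716 - 30^2)/16 = 816/16 = 51, a_9 = floor((41 + 30)/51) = 1.
  m_10 = 51*1 - 30 = 21, d_10 = (1716 - 21^2)/51 = 1275/51 = 25, a_10 = floor((41 + 21)/25) = 2.
  m_11 = 25*2 - 21 = 29, d_11 = (1716 - 29^2)/25 = 875/25 = 35, a_11 = floor((41 + 29)/35) = 2.
  m_12 = 35*2 - 29 = 41, d_12 = (1716 - 41^2)/35 = 35/35 = 1, a_12 = floor((41 + 41)/1) = 82.
  m_13 = 1*82 - 41 = 41, d_13 = (1716 - 41^2)/1 = 35/1 = 35: (m_13, d_13) = (m_1, d_1) = (41, 35), so from here the quotients repeat a_1, ..., a_12; the period length is 12.
So sqrt(1716) = [41; (2, 2, 1, 4, 2, 6, 2, 4, 1, 2, 2, 82)] with period length k = 12.
k is even, so the fundamental solution of x^2 - 1716y^2 = 1 is (p_{k-1}, q_{k-1}) = (p_11, q_11); compute convergents through index 11.
Convergents (p_i = a_i*p_{i-1} + p_{i-2}, q_i = a_i*q_{i-1} + q_{i-2} with p_{-2}=0, p_{-1}=1, q_{-2}=1, q_{-1}=0):
  i=0: a_0=41, p_0 = 41*1 + 0 = 41, q_0 = 41*0 + 1 = 1.
  i=1: a_1=2, p_1 = 2*41 + 1 = 83, q_1 = 2*1 + 0 = 2.
  i=2: a_2=2, p_2 = 2*83 + 41 = 207, q_2 = 2*2 + 1 = 5.
  i=3: a_3=1, p_3 = 1*207 + 83 = 290, q_3 = 1*5 + 2 = 7.
  i=4: a_4=4, p_4 = 4*290 + 207 = 1367, q_4 = 4*7 + 5 = 33.
  i=5: a_5=2, p_5 = 2*1367 + 290 = 3024, q_5 = 2*33 + 7 = 73.
  i=6: a_6=6, p_6 = 6*3024 + 1367 = 19511, q_6 = 6*73 + 33 = 471.
  i=7: a_7=2, p_7 = 2*19511 + 3024 = 42046, q_7 = 2*471 + 73 = 1015.
  i=8: a_8=4, p_8 = 4*42046 + 19511 = 187695, q_8 = 4*1015 + 471 = 4531.
  i=9: a_9=1, p_9 = 1*187695 + 42046 = 229741, q_9 = 1*4531 + 1015 = 5546.
  i=10: a_10=2, p_10 = 2*229741 + 187695 = 647177, q_10 = 2*5546 + 4531 = 15623.
  i=11: a_11=2, p_11 = 2*647177 + 229741 = 1524095, q_11 = 2*15623 + 5546 = 36792.
Check: 1524095^2 - 1716*36792^2 = 2322865569025 - 2322865569024 = 1, so (x, y) = (1524095, 36792) solves the equation, and by the theorem it is the least positive solution.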